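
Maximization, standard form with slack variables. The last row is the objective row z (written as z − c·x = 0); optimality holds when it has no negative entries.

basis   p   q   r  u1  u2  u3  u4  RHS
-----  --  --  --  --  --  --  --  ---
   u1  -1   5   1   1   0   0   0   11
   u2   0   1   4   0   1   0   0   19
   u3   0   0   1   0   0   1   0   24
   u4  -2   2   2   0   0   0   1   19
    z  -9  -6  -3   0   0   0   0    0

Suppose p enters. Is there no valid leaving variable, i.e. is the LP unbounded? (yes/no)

Every constraint-row entry in column p is ≤ 0, so increasing p is unbounded.

yes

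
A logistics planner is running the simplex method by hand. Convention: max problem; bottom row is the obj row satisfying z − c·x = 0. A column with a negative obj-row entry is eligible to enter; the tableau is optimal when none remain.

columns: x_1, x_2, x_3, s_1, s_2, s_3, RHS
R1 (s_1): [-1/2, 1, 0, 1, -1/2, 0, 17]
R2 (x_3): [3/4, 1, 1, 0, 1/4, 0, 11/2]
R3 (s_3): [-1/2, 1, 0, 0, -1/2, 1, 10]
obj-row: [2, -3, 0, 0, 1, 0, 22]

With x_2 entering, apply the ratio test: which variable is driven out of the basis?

x_3

Column x_2 entries and ratios — s_1: 17/1 = 17; x_3: (11/2)/1 = 11/2; s_3: 10/1 = 10.
Smallest ratio is 11/2 in the row of x_3, so x_3 leaves.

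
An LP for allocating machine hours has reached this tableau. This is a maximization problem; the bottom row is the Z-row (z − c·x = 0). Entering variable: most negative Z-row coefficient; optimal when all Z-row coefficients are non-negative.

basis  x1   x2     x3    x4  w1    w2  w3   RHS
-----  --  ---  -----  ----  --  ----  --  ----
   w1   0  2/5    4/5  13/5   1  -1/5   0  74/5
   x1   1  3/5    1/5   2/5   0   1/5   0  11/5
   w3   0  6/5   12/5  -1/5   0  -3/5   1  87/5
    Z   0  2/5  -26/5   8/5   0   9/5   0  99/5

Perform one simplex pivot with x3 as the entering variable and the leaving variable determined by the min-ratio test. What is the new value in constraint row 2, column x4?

Ratio test on column x3 — row 1: (74/5)/(4/5) = 37/2; row 2: (11/5)/(1/5) = 11; row 3: (87/5)/(12/5) = 29/4. Minimum is 29/4 at row 3 (w3 leaves); pivot element 12/5.
Divide row 3 by 12/5; eliminate column x3 from the other rows.
Row 2 update in column x4: 2/5 − (1/5)·(-1/12) = 5/12.

5/12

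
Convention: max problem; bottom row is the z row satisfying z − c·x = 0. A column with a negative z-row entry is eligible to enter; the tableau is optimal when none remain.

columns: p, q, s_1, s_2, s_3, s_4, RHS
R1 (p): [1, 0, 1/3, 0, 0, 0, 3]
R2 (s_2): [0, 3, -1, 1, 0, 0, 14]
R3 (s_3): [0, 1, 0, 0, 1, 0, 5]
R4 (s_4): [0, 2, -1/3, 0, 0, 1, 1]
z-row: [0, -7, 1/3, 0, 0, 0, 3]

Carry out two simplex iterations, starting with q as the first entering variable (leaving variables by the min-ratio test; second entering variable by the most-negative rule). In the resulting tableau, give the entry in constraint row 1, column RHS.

9

Ratio test on column q — row 1: entry 0 ≤ 0; row 2: 14/3 = 14/3; row 3: 5/1 = 5; row 4: 1/2 = 1/2. Minimum is 1/2 at row 4 (s_4 leaves); pivot element 2.
Divide row 4 by 2; eliminate column q from the other rows.
Second iteration: most negative z-row entry is -5/6 in column s_1, so s_1 enters.
Ratio test on column s_1 — row 1: 3/(1/3) = 9; row 2: entry -1/2 ≤ 0; row 3: (9/2)/(1/6) = 27; row 4: entry -1/6 ≤ 0. Minimum is 9 at row 1 (p leaves); pivot element 1/3.
Divide row 1 by 1/3; eliminate column s_1 from the other rows.
After both pivots, the entry at constraint row 1, column RHS is 9.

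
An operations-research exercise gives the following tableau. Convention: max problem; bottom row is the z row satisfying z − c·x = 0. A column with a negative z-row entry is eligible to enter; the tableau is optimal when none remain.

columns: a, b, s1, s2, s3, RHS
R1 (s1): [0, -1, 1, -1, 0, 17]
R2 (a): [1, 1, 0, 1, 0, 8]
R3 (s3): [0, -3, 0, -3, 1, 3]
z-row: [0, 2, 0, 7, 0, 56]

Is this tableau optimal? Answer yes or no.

yes

Every z-row coefficient is ≥ 0, so the tableau is optimal.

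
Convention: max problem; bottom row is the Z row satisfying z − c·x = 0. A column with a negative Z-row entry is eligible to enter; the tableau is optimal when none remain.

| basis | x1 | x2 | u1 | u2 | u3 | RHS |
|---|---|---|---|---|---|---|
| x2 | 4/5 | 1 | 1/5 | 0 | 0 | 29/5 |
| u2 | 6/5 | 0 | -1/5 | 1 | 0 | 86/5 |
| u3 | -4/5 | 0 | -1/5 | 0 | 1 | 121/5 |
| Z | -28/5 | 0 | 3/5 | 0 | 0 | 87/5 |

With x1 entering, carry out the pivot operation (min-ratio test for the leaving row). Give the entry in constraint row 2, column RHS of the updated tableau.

Ratio test on column x1 — row 1: (29/5)/(4/5) = 29/4; row 2: (86/5)/(6/5) = 43/3; row 3: entry -4/5 ≤ 0. Minimum is 29/4 at row 1 (x2 leaves); pivot element 4/5.
Divide row 1 by 4/5; eliminate column x1 from the other rows.
Row 2 update in column RHS: 86/5 − (6/5)·(29/4) = 17/2.

17/2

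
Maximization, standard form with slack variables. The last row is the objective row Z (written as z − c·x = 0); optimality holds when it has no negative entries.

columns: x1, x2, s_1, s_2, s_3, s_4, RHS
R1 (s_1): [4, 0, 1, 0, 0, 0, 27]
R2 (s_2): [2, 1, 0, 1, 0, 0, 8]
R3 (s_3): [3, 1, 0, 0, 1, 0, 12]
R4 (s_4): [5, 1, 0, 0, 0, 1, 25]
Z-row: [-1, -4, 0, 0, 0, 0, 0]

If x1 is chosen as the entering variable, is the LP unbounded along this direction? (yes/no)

Column x1 has positive entries in row(s) 1, 2, 3, 4, so the ratio test bounds it — not unbounded.

no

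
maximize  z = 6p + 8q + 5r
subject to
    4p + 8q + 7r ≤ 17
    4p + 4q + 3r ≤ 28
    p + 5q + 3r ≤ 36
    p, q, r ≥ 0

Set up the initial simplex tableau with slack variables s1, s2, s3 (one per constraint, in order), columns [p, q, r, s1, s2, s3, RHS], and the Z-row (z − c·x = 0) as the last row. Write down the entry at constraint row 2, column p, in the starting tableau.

Constraint 2 has coefficient 4 on p.

4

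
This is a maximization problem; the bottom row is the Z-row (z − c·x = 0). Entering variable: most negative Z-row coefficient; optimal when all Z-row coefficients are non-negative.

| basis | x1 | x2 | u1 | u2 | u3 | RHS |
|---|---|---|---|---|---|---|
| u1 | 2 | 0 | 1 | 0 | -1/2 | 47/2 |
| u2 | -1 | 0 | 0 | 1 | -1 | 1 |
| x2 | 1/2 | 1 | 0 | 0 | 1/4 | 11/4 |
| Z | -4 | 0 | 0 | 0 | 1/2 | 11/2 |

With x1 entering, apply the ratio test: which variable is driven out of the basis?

x2

Column x1 entries and ratios — u1: (47/2)/2 = 47/4; u2: -1 ≤ 0, skip; x2: (11/4)/(1/2) = 11/2.
Smallest ratio is 11/2 in the row of x2, so x2 leaves.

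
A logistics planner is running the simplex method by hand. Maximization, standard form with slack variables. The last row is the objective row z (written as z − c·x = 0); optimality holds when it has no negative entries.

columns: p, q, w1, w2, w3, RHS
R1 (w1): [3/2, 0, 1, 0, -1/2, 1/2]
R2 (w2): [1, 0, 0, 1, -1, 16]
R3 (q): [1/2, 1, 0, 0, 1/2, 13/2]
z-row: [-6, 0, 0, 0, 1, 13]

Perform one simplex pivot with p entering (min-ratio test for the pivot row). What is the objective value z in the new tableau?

15

Ratio test on column p — row 1: (1/2)/(3/2) = 1/3; row 2: 16/1 = 16; row 3: (13/2)/(1/2) = 13. Minimum is 1/3 at row 1 (w1 leaves); pivot element 3/2.
Pivot on row 1; the z-row RHS becomes 13 − (-6)·(1/3) = 15.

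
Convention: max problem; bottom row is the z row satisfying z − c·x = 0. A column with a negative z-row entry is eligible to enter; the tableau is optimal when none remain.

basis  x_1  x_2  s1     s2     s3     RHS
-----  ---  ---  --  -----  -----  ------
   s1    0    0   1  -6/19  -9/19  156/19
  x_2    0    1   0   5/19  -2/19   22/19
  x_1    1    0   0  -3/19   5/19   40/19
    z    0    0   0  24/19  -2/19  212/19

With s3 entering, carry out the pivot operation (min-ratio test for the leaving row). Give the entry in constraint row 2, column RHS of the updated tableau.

Ratio test on column s3 — row 1: entry -9/19 ≤ 0; row 2: entry -2/19 ≤ 0; row 3: (40/19)/(5/19) = 8. Minimum is 8 at row 3 (x_1 leaves); pivot element 5/19.
Divide row 3 by 5/19; eliminate column s3 from the other rows.
Row 2 update in column RHS: 22/19 − (-2/19)·8 = 2.

2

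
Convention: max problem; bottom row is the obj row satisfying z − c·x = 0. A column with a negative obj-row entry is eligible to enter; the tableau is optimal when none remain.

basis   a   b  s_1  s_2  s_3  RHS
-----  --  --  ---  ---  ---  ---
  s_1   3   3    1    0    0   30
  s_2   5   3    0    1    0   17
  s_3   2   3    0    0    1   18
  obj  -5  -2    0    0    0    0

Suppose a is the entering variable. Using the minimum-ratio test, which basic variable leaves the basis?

s_2

Column a entries and ratios — s_1: 30/3 = 10; s_2: 17/5 = 17/5; s_3: 18/2 = 9.
Smallest ratio is 17/5 in the row of s_2, so s_2 leaves.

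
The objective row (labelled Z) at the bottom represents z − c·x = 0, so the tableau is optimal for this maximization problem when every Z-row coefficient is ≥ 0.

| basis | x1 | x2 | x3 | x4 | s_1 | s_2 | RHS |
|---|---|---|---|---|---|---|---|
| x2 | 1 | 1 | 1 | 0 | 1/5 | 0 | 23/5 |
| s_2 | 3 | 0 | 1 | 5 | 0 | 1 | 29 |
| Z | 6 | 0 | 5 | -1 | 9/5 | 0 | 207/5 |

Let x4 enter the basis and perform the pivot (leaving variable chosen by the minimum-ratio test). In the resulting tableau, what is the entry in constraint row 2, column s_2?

Ratio test on column x4 — row 1: entry 0 ≤ 0; row 2: 29/5 = 29/5. Minimum is 29/5 at row 2 (s_2 leaves); pivot element 5.
Divide row 2 by 5; eliminate column x4 from the other rows.
In the new row 2, the s_2 entry is the old entry divided by the pivot: 1/5 = 1/5.

1/5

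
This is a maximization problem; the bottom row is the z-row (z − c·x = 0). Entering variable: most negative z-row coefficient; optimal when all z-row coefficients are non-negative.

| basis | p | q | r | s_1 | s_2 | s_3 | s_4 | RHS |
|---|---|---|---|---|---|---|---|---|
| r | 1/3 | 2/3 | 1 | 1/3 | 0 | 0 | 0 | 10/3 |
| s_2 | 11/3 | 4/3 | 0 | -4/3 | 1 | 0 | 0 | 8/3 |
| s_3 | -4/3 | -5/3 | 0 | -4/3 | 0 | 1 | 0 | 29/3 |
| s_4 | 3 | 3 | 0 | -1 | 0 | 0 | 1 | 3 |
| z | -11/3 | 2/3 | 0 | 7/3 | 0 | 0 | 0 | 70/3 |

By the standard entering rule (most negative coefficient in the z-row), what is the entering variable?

Negative z-row entries: p: -11/3.
The most negative is -11/3 in column p, so p enters.

p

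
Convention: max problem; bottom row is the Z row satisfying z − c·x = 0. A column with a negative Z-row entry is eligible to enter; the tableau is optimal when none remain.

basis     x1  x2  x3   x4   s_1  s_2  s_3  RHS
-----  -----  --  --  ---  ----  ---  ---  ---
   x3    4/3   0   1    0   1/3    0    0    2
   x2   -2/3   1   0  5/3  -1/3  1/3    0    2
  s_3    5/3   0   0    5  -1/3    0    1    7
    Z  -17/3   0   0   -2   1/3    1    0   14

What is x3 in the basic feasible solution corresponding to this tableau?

x3 is basic (row 1); its value is the RHS of that row, 2.

2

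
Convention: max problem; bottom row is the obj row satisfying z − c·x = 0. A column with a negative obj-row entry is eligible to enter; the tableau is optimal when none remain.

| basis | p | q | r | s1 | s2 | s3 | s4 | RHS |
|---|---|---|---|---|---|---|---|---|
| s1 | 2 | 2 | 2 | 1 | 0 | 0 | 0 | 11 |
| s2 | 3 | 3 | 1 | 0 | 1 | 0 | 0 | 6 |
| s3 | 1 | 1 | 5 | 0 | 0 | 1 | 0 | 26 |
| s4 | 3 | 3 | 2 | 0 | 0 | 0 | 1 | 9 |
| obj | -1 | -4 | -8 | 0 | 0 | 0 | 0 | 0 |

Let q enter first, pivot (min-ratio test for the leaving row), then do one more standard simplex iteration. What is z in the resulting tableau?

28

Ratio test on column q — row 1: 11/2 = 11/2; row 2: 6/3 = 2; row 3: 26/1 = 26; row 4: 9/3 = 3. Minimum is 2 at row 2 (s2 leaves); pivot element 3.
Pivot on row 2; the obj-row RHS becomes 0 − (-4)·2 = 8.
Next entering variable (most negative obj-row entry -20/3): r.
Ratio test on column r — row 1: 7/(4/3) = 21/4; row 2: 2/(1/3) = 6; row 3: 24/(14/3) = 36/7; row 4: 3/1 = 3. Minimum is 3 at row 4 (s4 leaves); pivot element 1.
After the second pivot the obj-row RHS is 8 − (-20/3)·3 = 28.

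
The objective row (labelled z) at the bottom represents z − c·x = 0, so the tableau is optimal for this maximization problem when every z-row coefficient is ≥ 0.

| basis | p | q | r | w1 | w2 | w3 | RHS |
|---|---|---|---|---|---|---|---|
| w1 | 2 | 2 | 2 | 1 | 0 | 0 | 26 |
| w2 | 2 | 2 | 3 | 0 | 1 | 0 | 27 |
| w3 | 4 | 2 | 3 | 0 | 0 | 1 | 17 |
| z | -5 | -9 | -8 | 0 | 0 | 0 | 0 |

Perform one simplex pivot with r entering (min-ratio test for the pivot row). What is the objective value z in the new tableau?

136/3

Ratio test on column r — row 1: 26/2 = 13; row 2: 27/3 = 9; row 3: 17/3 = 17/3. Minimum is 17/3 at row 3 (w3 leaves); pivot element 3.
Pivot on row 3; the z-row RHS becomes 0 − (-8)·(17/3) = 136/3.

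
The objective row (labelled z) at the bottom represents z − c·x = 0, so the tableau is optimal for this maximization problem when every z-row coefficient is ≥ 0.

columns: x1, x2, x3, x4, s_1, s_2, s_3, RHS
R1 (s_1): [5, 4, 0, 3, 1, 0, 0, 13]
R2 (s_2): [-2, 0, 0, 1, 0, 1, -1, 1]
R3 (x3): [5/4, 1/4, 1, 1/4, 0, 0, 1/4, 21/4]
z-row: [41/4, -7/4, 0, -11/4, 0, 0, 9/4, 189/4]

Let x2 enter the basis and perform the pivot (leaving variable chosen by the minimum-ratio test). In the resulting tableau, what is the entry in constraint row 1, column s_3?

Ratio test on column x2 — row 1: 13/4 = 13/4; row 2: entry 0 ≤ 0; row 3: (21/4)/(1/4) = 21. Minimum is 13/4 at row 1 (s_1 leaves); pivot element 4.
Divide row 1 by 4; eliminate column x2 from the other rows.
In the new row 1, the s_3 entry is the old entry divided by the pivot: 0/4 = 0.

0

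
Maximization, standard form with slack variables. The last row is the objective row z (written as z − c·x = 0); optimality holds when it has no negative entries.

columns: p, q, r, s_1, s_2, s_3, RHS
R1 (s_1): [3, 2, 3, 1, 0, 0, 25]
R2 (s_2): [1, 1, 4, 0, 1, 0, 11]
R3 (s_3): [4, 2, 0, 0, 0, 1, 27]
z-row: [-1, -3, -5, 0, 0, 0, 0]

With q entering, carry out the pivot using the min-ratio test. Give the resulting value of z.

Ratio test on column q — row 1: 25/2 = 25/2; row 2: 11/1 = 11; row 3: 27/2 = 27/2. Minimum is 11 at row 2 (s_2 leaves); pivot element 1.
Pivot on row 2; the z-row RHS becomes 0 − (-3)·11 = 33.

33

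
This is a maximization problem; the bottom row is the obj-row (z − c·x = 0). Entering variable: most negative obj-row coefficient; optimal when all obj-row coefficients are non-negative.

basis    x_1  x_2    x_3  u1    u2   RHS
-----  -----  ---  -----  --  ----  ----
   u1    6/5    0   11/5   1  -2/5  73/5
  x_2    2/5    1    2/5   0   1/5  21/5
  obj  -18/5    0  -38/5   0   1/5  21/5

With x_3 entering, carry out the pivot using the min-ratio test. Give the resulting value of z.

601/11

Ratio test on column x_3 — row 1: (73/5)/(11/5) = 73/11; row 2: (21/5)/(2/5) = 21/2. Minimum is 73/11 at row 1 (u1 leaves); pivot element 11/5.
Pivot on row 1; the obj-row RHS becomes 21/5 − (-38/5)·(73/11) = 601/11.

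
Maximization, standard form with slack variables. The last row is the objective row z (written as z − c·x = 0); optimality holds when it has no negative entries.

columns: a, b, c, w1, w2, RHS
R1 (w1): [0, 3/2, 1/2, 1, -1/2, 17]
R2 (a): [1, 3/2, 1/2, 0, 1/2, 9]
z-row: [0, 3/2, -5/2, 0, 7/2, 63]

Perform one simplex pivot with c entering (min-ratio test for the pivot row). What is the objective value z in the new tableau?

Ratio test on column c — row 1: 17/(1/2) = 34; row 2: 9/(1/2) = 18. Minimum is 18 at row 2 (a leaves); pivot element 1/2.
Pivot on row 2; the z-row RHS becomes 63 − (-5/2)·18 = 108.

108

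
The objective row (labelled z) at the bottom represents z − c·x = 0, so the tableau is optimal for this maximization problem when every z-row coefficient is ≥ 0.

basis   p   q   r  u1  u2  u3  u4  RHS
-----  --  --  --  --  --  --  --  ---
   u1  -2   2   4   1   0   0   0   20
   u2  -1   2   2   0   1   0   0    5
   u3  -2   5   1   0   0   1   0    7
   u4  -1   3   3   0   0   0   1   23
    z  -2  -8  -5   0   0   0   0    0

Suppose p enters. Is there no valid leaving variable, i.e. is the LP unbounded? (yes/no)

Every constraint-row entry in column p is ≤ 0, so increasing p is unbounded.

yes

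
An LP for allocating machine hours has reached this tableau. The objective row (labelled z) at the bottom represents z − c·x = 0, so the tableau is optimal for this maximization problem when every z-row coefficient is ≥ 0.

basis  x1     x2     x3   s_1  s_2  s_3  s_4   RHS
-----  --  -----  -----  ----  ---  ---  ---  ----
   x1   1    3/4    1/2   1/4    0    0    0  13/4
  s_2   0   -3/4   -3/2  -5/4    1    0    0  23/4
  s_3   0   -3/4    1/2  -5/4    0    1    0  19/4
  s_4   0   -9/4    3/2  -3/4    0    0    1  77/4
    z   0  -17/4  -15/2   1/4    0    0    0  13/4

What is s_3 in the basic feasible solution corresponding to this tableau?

s_3 is basic (row 3); its value is the RHS of that row, 19/4.

19/4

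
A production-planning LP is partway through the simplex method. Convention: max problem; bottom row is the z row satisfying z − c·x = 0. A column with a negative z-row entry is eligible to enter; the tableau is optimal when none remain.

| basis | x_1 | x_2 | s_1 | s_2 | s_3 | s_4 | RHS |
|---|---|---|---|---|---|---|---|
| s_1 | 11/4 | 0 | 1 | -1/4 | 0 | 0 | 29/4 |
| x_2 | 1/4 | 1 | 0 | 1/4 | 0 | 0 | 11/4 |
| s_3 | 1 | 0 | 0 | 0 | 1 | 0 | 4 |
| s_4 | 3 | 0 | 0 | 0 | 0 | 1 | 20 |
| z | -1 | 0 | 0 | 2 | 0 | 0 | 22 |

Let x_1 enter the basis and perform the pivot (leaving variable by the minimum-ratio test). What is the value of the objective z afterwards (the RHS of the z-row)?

Ratio test on column x_1 — row 1: (29/4)/(11/4) = 29/11; row 2: (11/4)/(1/4) = 11; row 3: 4/1 = 4; row 4: 20/3 = 20/3. Minimum is 29/11 at row 1 (s_1 leaves); pivot element 11/4.
Pivot on row 1; the z-row RHS becomes 22 − (-1)·(29/11) = 271/11.

271/11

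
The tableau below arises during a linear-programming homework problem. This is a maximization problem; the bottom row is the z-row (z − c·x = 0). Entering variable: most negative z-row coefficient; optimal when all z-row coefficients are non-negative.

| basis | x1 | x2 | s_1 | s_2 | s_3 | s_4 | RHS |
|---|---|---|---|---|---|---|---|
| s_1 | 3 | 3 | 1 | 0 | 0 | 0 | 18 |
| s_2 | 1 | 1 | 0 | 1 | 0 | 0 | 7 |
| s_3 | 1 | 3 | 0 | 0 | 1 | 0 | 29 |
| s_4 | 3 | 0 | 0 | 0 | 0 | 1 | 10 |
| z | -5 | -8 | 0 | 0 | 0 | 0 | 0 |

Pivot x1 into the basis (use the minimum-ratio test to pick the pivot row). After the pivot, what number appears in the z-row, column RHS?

50/3

Ratio test on column x1 — row 1: 18/3 = 6; row 2: 7/1 = 7; row 3: 29/1 = 29; row 4: 10/3 = 10/3. Minimum is 10/3 at row 4 (s_4 leaves); pivot element 3.
Divide row 4 by 3; eliminate column x1 from the other rows.
z-row update in column RHS: 0 − (-5)·(10/3) = 50/3.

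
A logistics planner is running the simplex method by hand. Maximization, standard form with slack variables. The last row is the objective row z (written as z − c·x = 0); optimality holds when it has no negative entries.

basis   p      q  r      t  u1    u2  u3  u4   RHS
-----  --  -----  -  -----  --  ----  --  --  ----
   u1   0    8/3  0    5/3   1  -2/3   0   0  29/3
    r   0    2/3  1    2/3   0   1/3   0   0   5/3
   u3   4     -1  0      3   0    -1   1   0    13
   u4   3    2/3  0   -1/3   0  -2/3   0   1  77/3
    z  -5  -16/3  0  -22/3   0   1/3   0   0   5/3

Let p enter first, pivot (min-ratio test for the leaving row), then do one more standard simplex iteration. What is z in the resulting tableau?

Ratio test on column p — row 1: entry 0 ≤ 0; row 2: entry 0 ≤ 0; row 3: 13/4 = 13/4; row 4: (77/3)/3 = 77/9. Minimum is 13/4 at row 3 (u3 leaves); pivot element 4.
Pivot on row 3; the z-row RHS becomes 5/3 − (-5)·(13/4) = 215/12.
Next entering variable (most negative z-row entry -79/12): q.
Ratio test on column q — row 1: (29/3)/(8/3) = 29/8; row 2: (5/3)/(2/3) = 5/2; row 3: entry -1/4 ≤ 0; row 4: (191/12)/(17/12) = 191/17. Minimum is 5/2 at row 2 (r leaves); pivot element 2/3.
After the second pivot the z-row RHS is 215/12 − (-79/12)·(5/2) = 275/8.

275/8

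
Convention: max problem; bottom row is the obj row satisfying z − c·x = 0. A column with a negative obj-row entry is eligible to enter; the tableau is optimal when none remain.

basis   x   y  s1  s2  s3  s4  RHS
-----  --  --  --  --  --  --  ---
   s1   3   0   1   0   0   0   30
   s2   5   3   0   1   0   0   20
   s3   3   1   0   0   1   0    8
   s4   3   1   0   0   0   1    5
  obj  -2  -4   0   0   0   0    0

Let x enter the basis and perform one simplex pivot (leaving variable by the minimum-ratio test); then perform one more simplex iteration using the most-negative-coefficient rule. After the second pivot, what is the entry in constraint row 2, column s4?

Ratio test on column x — row 1: 30/3 = 10; row 2: 20/5 = 4; row 3: 8/3 = 8/3; row 4: 5/3 = 5/3. Minimum is 5/3 at row 4 (s4 leaves); pivot element 3.
Divide row 4 by 3; eliminate column x from the other rows.
Second iteration: most negative obj-row entry is -10/3 in column y, so y enters.
Ratio test on column y — row 1: entry -1 ≤ 0; row 2: (35/3)/(4/3) = 35/4; row 3: entry 0 ≤ 0; row 4: (5/3)/(1/3) = 5. Minimum is 5 at row 4 (x leaves); pivot element 1/3.
Divide row 4 by 1/3; eliminate column y from the other rows.
After both pivots, the entry at constraint row 2, column s4 is -3.

-3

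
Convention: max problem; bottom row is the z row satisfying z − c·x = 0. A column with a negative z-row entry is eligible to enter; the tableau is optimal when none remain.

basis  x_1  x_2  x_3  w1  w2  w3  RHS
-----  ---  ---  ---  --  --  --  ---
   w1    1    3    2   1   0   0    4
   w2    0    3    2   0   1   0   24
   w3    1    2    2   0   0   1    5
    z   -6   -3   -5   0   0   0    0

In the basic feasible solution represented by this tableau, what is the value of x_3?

x_3 is not in the basis, so in the current basic feasible solution x_3 = 0.

0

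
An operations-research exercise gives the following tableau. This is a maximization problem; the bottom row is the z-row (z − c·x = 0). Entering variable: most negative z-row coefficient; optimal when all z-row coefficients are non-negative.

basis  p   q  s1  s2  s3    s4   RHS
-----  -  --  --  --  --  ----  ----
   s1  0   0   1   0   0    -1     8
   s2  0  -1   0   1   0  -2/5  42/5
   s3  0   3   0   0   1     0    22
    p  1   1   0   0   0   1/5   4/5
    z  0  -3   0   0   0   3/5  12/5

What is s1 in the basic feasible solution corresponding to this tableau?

s1 is basic (row 1); its value is the RHS of that row, 8.

8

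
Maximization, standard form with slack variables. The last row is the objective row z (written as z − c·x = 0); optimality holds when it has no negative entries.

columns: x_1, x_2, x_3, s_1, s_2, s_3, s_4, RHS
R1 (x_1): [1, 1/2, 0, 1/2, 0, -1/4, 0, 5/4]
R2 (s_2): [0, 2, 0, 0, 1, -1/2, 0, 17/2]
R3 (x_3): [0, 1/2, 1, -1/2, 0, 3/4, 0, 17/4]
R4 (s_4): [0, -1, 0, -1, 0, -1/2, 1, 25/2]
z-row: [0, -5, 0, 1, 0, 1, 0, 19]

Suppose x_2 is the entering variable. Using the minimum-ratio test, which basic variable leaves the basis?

Column x_2 entries and ratios — x_1: (5/4)/(1/2) = 5/2; s_2: (17/2)/2 = 17/4; x_3: (17/4)/(1/2) = 17/2; s_4: -1 ≤ 0, skip.
Smallest ratio is 5/2 in the row of x_1, so x_1 leaves.

x_1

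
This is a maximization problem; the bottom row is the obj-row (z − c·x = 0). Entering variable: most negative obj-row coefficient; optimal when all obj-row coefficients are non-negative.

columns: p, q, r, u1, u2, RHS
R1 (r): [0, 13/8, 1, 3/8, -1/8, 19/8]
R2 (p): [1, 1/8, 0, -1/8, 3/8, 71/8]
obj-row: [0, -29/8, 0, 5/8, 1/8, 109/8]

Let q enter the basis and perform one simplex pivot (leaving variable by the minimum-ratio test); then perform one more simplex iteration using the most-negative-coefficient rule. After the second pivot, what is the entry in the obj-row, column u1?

Ratio test on column q — row 1: (19/8)/(13/8) = 19/13; row 2: (71/8)/(1/8) = 71. Minimum is 19/13 at row 1 (r leaves); pivot element 13/8.
Divide row 1 by 13/8; eliminate column q from the other rows.
Second iteration: most negative obj-row entry is -2/13 in column u2, so u2 enters.
Ratio test on column u2 — row 1: entry -1/13 ≤ 0; row 2: (113/13)/(5/13) = 113/5. Minimum is 113/5 at row 2 (p leaves); pivot element 5/13.
Divide row 2 by 5/13; eliminate column u2 from the other rows.
After both pivots, the entry at the obj-row, column u1 is 7/5.

7/5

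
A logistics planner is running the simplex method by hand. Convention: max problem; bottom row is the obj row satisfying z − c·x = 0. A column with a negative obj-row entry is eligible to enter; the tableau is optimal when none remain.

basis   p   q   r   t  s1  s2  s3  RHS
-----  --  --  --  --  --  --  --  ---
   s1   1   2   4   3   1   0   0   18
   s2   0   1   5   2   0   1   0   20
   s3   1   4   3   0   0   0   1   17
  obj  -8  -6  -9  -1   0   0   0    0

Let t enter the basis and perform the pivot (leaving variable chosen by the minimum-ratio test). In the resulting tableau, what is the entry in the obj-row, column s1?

Ratio test on column t — row 1: 18/3 = 6; row 2: 20/2 = 10; row 3: entry 0 ≤ 0. Minimum is 6 at row 1 (s1 leaves); pivot element 3.
Divide row 1 by 3; eliminate column t from the other rows.
obj-row update in column s1: 0 − (-1)·(1/3) = 1/3.

1/3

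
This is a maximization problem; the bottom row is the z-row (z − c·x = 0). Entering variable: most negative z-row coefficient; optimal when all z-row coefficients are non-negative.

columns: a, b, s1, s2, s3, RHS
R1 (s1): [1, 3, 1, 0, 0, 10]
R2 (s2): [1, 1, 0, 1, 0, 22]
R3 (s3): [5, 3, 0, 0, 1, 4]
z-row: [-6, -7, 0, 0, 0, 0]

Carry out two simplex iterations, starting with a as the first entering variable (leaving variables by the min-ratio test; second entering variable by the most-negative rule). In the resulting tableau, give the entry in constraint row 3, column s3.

Ratio test on column a — row 1: 10/1 = 10; row 2: 22/1 = 22; row 3: 4/5 = 4/5. Minimum is 4/5 at row 3 (s3 leaves); pivot element 5.
Divide row 3 by 5; eliminate column a from the other rows.
Second iteration: most negative z-row entry is -17/5 in column b, so b enters.
Ratio test on column b — row 1: (46/5)/(12/5) = 23/6; row 2: (106/5)/(2/5) = 53; row 3: (4/5)/(3/5) = 4/3. Minimum is 4/3 at row 3 (a leaves); pivot element 3/5.
Divide row 3 by 3/5; eliminate column b from the other rows.
After both pivots, the entry at constraint row 3, column s3 is 1/3.

1/3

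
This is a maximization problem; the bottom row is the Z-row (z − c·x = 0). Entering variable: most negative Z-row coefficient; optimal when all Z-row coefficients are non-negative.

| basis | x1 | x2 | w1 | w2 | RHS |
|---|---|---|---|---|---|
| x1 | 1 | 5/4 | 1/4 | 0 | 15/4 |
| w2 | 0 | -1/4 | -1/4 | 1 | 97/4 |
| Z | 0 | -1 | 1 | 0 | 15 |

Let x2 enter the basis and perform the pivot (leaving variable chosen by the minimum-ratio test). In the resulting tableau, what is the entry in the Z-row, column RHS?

Ratio test on column x2 — row 1: (15/4)/(5/4) = 3; row 2: entry -1/4 ≤ 0. Minimum is 3 at row 1 (x1 leaves); pivot element 5/4.
Divide row 1 by 5/4; eliminate column x2 from the other rows.
Z-row update in column RHS: 15 − (-1)·3 = 18.

18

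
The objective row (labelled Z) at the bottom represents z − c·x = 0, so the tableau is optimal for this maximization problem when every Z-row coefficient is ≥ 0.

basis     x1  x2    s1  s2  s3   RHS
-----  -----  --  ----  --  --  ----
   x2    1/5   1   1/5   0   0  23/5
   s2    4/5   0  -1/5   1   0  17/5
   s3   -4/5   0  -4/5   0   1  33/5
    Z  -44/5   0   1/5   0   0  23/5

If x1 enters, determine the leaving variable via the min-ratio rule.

s2

Column x1 entries and ratios — x2: (23/5)/(1/5) = 23; s2: (17/5)/(4/5) = 17/4; s3: -4/5 ≤ 0, skip.
Smallest ratio is 17/4 in the row of s2, so s2 leaves.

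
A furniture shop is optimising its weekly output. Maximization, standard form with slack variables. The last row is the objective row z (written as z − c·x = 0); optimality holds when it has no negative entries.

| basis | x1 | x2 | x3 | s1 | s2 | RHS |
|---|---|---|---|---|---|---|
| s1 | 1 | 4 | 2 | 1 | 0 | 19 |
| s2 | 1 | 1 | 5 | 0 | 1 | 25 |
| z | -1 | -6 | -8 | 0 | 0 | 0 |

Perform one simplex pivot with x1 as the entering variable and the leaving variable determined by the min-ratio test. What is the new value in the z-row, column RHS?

Ratio test on column x1 — row 1: 19/1 = 19; row 2: 25/1 = 25. Minimum is 19 at row 1 (s1 leaves); pivot element 1.
Divide row 1 by 1; eliminate column x1 from the other rows.
z-row update in column RHS: 0 − (-1)·19 = 19.

19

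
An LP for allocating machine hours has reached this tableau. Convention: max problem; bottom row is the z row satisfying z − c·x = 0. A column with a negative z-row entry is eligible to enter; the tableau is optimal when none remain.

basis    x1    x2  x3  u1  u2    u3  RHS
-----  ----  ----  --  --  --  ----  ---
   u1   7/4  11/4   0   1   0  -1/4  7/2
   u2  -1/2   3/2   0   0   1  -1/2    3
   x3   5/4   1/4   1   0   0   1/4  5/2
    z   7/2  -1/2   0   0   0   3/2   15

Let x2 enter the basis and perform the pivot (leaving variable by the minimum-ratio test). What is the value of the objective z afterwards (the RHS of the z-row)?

172/11

Ratio test on column x2 — row 1: (7/2)/(11/4) = 14/11; row 2: 3/(3/2) = 2; row 3: (5/2)/(1/4) = 10. Minimum is 14/11 at row 1 (u1 leaves); pivot element 11/4.
Pivot on row 1; the z-row RHS becomes 15 − (-1/2)·(14/11) = 172/11.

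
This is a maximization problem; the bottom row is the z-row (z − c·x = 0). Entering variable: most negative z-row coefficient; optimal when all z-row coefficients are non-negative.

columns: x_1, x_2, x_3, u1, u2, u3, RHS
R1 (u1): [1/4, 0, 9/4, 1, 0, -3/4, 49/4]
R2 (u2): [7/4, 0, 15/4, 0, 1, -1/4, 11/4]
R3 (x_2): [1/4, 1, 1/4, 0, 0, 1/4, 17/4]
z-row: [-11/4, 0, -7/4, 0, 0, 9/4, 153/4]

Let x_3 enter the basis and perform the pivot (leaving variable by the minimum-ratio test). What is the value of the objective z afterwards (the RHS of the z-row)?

593/15

Ratio test on column x_3 — row 1: (49/4)/(9/4) = 49/9; row 2: (11/4)/(15/4) = 11/15; row 3: (17/4)/(1/4) = 17. Minimum is 11/15 at row 2 (u2 leaves); pivot element 15/4.
Pivot on row 2; the z-row RHS becomes 153/4 − (-7/4)·(11/15) = 593/15.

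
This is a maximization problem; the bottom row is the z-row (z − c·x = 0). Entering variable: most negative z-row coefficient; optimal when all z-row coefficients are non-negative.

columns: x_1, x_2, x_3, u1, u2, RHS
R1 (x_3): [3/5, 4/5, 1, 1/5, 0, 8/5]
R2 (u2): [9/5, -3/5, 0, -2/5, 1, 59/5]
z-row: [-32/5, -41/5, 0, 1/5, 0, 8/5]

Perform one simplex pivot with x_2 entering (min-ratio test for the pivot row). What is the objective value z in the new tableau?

Ratio test on column x_2 — row 1: (8/5)/(4/5) = 2; row 2: entry -3/5 ≤ 0. Minimum is 2 at row 1 (x_3 leaves); pivot element 4/5.
Pivot on row 1; the z-row RHS becomes 8/5 − (-41/5)·2 = 18.

18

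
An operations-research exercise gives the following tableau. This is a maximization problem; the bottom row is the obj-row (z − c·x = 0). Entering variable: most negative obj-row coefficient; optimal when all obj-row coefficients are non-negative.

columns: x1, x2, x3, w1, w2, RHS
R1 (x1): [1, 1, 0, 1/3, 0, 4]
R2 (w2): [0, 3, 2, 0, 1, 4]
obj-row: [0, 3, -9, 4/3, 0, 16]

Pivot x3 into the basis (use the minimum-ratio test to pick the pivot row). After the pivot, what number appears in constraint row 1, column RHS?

Ratio test on column x3 — row 1: entry 0 ≤ 0; row 2: 4/2 = 2. Minimum is 2 at row 2 (w2 leaves); pivot element 2.
Divide row 2 by 2; eliminate column x3 from the other rows.
Row 1 update in column RHS: 4 − 0·2 = 4.

4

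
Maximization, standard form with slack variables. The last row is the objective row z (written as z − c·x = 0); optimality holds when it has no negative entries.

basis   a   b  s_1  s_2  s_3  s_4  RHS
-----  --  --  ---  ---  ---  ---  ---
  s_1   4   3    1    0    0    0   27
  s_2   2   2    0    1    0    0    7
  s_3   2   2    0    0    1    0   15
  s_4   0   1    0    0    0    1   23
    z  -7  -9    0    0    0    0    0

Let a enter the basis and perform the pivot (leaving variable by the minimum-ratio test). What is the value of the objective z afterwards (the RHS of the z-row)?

Ratio test on column a — row 1: 27/4 = 27/4; row 2: 7/2 = 7/2; row 3: 15/2 = 15/2; row 4: entry 0 ≤ 0. Minimum is 7/2 at row 2 (s_2 leaves); pivot element 2.
Pivot on row 2; the z-row RHS becomes 0 − (-7)·(7/2) = 49/2.

49/2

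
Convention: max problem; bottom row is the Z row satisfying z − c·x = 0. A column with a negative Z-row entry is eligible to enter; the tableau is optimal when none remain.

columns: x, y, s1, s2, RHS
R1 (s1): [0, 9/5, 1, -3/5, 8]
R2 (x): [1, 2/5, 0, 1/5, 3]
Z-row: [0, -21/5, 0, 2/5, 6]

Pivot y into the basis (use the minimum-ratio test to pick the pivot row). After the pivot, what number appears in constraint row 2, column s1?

-2/9

Ratio test on column y — row 1: 8/(9/5) = 40/9; row 2: 3/(2/5) = 15/2. Minimum is 40/9 at row 1 (s1 leaves); pivot element 9/5.
Divide row 1 by 9/5; eliminate column y from the other rows.
Row 2 update in column s1: 0 − (2/5)·(5/9) = -2/9.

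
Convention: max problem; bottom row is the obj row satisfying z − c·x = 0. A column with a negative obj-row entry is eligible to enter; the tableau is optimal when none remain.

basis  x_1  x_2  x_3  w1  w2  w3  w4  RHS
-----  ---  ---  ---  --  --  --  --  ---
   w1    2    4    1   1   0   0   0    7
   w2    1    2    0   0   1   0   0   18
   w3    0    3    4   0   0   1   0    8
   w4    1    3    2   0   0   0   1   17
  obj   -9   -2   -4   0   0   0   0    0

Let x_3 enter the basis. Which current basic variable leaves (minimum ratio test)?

Column x_3 entries and ratios — w1: 7/1 = 7; w2: 0 ≤ 0, skip; w3: 8/4 = 2; w4: 17/2 = 17/2.
Smallest ratio is 2 in the row of w3, so w3 leaves.

w3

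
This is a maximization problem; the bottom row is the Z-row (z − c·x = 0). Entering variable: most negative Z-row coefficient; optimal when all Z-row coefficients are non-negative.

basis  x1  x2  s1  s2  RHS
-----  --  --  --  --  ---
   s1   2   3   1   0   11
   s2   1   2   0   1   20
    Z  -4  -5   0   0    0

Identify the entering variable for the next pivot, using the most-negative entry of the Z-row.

x2

Negative Z-row entries: x1: -4, x2: -5.
The most negative is -5 in column x2, so x2 enters.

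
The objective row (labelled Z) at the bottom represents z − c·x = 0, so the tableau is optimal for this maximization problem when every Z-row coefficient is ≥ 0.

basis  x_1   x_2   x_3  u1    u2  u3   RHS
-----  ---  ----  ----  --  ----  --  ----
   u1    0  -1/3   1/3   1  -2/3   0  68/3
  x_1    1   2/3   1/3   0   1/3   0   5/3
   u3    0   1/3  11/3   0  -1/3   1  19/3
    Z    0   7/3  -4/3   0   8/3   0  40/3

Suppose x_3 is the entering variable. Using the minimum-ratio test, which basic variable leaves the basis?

u3

Column x_3 entries and ratios — u1: (68/3)/(1/3) = 68; x_1: (5/3)/(1/3) = 5; u3: (19/3)/(11/3) = 19/11.
Smallest ratio is 19/11 in the row of u3, so u3 leaves.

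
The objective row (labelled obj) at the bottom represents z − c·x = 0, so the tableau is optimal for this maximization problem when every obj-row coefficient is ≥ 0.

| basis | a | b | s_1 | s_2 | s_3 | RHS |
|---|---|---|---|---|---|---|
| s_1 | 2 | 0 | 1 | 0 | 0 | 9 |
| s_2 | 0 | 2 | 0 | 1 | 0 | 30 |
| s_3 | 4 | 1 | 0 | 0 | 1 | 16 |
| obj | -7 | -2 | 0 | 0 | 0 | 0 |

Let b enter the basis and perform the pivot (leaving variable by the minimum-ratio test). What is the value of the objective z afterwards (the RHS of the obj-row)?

Ratio test on column b — row 1: entry 0 ≤ 0; row 2: 30/2 = 15; row 3: 16/1 = 16. Minimum is 15 at row 2 (s_2 leaves); pivot element 2.
Pivot on row 2; the obj-row RHS becomes 0 − (-2)·15 = 30.

30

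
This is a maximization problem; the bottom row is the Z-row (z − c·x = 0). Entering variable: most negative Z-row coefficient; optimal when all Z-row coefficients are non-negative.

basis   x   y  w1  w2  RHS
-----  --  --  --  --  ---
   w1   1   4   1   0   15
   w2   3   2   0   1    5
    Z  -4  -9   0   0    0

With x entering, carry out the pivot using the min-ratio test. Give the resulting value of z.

Ratio test on column x — row 1: 15/1 = 15; row 2: 5/3 = 5/3. Minimum is 5/3 at row 2 (w2 leaves); pivot element 3.
Pivot on row 2; the Z-row RHS becomes 0 − (-4)·(5/3) = 20/3.

20/3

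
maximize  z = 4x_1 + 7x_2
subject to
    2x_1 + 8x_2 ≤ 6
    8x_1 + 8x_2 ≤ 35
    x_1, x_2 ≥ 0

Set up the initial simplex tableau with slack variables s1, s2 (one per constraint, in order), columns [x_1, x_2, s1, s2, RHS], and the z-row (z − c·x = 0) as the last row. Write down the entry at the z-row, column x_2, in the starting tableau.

-7

The z-row carries the negated objective coefficients: the x_2 entry is -7.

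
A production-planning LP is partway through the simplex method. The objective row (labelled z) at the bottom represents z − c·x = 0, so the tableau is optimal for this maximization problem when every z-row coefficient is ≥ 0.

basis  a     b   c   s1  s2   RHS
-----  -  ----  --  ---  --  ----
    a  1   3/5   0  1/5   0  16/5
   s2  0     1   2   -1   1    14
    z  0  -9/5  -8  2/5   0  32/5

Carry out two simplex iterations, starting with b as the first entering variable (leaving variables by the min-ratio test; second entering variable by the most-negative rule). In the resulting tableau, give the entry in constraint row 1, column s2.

Ratio test on column b — row 1: (16/5)/(3/5) = 16/3; row 2: 14/1 = 14. Minimum is 16/3 at row 1 (a leaves); pivot element 3/5.
Divide row 1 by 3/5; eliminate column b from the other rows.
Second iteration: most negative z-row entry is -8 in column c, so c enters.
Ratio test on column c — row 1: entry 0 ≤ 0; row 2: (26/3)/2 = 13/3. Minimum is 13/3 at row 2 (s2 leaves); pivot element 2.
Divide row 2 by 2; eliminate column c from the other rows.
After both pivots, the entry at constraint row 1, column s2 is 0.

0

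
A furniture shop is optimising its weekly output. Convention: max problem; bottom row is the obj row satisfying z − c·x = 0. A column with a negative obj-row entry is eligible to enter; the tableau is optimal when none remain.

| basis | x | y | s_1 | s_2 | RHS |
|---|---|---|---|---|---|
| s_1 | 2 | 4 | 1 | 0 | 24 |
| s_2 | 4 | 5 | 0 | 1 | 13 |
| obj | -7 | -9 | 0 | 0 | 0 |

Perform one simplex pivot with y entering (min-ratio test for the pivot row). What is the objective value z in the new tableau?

117/5

Ratio test on column y — row 1: 24/4 = 6; row 2: 13/5 = 13/5. Minimum is 13/5 at row 2 (s_2 leaves); pivot element 5.
Pivot on row 2; the obj-row RHS becomes 0 − (-9)·(13/5) = 117/5.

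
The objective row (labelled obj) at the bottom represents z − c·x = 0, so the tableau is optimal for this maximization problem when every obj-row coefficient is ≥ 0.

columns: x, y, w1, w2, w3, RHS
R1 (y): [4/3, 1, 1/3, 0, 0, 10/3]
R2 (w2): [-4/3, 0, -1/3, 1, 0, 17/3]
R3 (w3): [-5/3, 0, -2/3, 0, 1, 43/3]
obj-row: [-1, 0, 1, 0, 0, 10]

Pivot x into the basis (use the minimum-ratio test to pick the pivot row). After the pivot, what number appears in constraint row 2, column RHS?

Ratio test on column x — row 1: (10/3)/(4/3) = 5/2; row 2: entry -4/3 ≤ 0; row 3: entry -5/3 ≤ 0. Minimum is 5/2 at row 1 (y leaves); pivot element 4/3.
Divide row 1 by 4/3; eliminate column x from the other rows.
Row 2 update in column RHS: 17/3 − (-4/3)·(5/2) = 9.

9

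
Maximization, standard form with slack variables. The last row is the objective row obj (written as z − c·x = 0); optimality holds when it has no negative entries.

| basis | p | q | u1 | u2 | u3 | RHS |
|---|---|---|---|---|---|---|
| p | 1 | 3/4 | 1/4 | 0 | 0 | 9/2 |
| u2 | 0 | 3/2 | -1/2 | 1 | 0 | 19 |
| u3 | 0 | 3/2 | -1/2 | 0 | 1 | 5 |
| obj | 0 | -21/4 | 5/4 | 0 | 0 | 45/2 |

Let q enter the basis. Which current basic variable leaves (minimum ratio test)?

Column q entries and ratios — p: (9/2)/(3/4) = 6; u2: 19/(3/2) = 38/3; u3: 5/(3/2) = 10/3.
Smallest ratio is 10/3 in the row of u3, so u3 leaves.

u3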